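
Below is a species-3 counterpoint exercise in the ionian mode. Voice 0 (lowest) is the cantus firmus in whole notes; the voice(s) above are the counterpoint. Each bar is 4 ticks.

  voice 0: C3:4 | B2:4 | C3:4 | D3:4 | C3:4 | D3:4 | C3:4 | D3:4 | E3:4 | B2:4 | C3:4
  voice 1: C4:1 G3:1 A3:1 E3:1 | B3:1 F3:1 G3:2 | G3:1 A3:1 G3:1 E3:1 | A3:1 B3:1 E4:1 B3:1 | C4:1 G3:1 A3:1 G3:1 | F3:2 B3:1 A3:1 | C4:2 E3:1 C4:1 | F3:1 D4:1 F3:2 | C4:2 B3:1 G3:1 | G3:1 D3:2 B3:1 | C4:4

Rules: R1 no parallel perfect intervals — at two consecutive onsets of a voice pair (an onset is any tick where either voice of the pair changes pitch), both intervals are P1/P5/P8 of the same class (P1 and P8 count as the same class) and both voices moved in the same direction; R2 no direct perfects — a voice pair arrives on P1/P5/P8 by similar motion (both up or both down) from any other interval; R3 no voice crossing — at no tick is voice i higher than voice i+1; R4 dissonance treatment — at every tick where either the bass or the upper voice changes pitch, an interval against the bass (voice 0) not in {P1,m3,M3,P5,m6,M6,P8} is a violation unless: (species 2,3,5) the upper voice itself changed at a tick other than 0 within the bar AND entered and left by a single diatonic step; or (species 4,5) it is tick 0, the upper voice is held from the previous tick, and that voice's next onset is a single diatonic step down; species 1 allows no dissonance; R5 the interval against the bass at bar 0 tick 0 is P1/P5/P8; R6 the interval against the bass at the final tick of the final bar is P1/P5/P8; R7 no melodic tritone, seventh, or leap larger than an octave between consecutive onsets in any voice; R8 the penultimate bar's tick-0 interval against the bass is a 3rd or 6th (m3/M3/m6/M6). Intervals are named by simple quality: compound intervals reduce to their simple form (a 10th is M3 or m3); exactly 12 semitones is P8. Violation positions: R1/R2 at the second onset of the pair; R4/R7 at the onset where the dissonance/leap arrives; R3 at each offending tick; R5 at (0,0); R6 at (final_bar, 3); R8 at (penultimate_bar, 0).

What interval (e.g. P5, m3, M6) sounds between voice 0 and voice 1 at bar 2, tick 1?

M6

voice 0=C3 voice 1=A3 -> M6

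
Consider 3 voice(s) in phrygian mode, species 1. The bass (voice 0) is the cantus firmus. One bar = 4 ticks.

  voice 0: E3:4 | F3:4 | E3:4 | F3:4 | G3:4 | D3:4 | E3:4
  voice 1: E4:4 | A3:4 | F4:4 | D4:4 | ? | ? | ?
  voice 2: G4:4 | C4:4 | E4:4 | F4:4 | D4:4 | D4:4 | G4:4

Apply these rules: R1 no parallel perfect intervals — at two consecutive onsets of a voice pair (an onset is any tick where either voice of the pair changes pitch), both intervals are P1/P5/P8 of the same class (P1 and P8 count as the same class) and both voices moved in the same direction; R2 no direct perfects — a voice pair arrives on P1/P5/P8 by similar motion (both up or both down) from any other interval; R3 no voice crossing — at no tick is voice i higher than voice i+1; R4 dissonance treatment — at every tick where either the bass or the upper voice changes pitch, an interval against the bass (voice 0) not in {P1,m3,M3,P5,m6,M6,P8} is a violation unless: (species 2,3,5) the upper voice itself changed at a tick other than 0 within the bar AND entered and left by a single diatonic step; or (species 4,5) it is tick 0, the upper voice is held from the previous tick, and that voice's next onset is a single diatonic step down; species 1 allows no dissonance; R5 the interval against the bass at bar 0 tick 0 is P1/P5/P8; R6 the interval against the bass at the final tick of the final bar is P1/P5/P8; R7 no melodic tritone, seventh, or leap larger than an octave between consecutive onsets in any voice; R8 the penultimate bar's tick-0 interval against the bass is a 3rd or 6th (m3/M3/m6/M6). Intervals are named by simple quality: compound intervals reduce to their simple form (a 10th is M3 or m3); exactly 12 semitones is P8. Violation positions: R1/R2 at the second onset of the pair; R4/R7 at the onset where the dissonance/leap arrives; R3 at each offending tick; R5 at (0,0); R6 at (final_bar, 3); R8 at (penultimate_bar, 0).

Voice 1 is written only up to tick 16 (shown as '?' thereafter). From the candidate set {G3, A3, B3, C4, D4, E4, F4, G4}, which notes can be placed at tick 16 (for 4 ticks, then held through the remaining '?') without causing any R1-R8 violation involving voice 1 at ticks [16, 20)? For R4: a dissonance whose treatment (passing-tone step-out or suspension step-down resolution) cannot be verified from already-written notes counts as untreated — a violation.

G3: violates R2
A3: violates R4
B3: legal
C4: violates R4
D4: legal
E4: violates R3
F4: violates R3,R4
G4: violates R2,R3

{B3, D4}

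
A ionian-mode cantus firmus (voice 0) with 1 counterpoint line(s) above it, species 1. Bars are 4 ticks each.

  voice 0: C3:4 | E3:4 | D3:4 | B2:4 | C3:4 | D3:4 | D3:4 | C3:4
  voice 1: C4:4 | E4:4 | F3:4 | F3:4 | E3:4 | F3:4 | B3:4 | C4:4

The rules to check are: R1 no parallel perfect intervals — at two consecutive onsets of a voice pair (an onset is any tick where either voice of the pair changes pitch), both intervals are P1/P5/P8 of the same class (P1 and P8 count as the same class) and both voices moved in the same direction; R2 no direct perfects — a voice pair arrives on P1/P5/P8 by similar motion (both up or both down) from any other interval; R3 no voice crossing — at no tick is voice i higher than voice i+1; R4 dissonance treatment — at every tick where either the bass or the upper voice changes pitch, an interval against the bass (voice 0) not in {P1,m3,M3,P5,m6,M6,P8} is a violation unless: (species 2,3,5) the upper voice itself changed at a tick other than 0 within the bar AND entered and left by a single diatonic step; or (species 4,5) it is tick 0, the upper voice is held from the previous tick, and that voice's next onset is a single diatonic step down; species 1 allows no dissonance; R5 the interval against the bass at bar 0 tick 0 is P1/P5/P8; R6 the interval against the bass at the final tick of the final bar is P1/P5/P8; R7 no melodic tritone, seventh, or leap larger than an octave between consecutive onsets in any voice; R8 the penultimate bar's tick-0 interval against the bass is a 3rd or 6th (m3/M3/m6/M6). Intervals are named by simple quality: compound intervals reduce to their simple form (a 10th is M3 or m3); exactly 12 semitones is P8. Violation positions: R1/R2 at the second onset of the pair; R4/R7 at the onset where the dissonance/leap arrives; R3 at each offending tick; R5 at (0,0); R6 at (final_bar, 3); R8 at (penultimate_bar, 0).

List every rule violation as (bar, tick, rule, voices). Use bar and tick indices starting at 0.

bar 0: v0=C3 v1=C4 downbeat P8
bar 1: v0=E3 v1=E4 downbeat P8
bar 2: v0=D3 v1=F3 downbeat m3
bar 3: v0=B2 v1=F3 downbeat TT
bar 4: v0=C3 v1=E3 downbeat M3
bar 5: v0=D3 v1=F3 downbeat m3
bar 6: v0=D3 v1=B3 downbeat M6
bar 7: v0=C3 v1=C4 downbeat P8
  -> R1 @ bar 1 tick 0 v(0, 1): C3/C4 P8 -> E3/E4 P8 similar
  -> R7 @ bar 2 tick 0 v(1,): E4->F3 leap 11st
  -> R4 @ bar 3 tick 0 v(0, 1): B2/F3 TT untreated
  -> R7 @ bar 6 tick 0 v(1,): F3->B3 leap 6st

(1, 0, R1, (0, 1))
(2, 0, R7, (1,))
(3, 0, R4, (0, 1))
(6, 0, R7, (1,))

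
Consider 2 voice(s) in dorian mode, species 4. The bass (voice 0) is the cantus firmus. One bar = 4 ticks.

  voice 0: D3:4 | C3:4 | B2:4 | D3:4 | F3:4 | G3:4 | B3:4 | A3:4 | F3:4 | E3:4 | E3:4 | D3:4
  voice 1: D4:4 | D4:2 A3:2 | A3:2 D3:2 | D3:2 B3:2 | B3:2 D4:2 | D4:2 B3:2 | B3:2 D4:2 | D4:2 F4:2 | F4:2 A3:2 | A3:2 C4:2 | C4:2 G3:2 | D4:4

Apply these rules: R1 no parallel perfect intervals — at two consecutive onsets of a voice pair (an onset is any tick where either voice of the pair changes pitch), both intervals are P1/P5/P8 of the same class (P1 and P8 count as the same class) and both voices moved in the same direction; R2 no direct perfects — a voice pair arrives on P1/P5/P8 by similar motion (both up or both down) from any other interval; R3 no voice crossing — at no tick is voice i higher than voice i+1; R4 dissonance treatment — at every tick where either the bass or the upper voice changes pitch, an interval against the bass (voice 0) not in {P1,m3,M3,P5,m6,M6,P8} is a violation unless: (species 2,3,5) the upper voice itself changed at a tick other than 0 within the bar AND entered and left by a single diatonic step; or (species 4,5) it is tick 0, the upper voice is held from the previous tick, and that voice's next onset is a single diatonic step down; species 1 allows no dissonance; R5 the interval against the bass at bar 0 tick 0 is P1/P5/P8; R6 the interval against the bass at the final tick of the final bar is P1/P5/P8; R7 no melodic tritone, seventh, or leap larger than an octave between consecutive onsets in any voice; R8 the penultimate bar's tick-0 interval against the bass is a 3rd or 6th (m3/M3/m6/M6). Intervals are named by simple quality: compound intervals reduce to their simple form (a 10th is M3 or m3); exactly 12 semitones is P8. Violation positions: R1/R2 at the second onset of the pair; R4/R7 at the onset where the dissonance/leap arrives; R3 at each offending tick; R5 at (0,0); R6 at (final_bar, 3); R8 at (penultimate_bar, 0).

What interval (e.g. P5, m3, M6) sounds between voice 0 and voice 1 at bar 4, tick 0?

TT

voice 0=F3 voice 1=B3 -> TT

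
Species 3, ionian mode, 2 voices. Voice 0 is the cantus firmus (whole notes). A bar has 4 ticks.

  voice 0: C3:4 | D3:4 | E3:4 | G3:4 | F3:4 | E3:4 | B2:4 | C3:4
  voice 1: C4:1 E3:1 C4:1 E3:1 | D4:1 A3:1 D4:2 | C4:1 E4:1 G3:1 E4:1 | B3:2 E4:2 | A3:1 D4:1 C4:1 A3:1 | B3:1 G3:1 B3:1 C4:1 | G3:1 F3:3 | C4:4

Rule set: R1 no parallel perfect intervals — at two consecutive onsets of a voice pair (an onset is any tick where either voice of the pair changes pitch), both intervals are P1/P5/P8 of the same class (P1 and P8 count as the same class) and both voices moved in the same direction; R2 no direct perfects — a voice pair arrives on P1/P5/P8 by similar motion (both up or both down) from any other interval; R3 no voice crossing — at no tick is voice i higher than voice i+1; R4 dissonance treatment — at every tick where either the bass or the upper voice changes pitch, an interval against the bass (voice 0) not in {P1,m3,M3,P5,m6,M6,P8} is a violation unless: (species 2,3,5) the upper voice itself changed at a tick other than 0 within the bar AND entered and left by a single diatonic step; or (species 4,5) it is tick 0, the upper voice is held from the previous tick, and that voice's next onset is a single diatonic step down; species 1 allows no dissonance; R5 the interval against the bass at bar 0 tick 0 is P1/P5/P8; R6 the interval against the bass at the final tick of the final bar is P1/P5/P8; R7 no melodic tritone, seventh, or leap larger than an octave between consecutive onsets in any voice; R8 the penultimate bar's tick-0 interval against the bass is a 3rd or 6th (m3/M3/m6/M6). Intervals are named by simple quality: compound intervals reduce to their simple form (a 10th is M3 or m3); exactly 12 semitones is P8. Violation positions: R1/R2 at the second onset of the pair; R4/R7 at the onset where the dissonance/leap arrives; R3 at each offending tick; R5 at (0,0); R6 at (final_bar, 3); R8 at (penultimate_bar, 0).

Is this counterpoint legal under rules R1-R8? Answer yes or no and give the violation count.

bar 0: v0=C3 v1=C4 (P8)
bar 1: v0=D3 v1=D4 (P8)
bar 2: v0=E3 v1=C4 (m6)
bar 3: v0=G3 v1=B3 (M3)
bar 4: v0=F3 v1=A3 (M3)
bar 5: v0=E3 v1=B3 (P5)
bar 6: v0=B2 v1=G3 (m6)
bar 7: v0=C3 v1=C4 (P8)
  R2 @ bar1.0: C3/E3 M3 -> D3/D4 P8 similar
  R7 @ bar1.0: E3->D4 leap 10st
  R4 @ bar6.1: B2/F3 TT untreated
  R2 @ bar7.0: B2/F3 TT -> C3/C4 P8 similar

No (4 violations)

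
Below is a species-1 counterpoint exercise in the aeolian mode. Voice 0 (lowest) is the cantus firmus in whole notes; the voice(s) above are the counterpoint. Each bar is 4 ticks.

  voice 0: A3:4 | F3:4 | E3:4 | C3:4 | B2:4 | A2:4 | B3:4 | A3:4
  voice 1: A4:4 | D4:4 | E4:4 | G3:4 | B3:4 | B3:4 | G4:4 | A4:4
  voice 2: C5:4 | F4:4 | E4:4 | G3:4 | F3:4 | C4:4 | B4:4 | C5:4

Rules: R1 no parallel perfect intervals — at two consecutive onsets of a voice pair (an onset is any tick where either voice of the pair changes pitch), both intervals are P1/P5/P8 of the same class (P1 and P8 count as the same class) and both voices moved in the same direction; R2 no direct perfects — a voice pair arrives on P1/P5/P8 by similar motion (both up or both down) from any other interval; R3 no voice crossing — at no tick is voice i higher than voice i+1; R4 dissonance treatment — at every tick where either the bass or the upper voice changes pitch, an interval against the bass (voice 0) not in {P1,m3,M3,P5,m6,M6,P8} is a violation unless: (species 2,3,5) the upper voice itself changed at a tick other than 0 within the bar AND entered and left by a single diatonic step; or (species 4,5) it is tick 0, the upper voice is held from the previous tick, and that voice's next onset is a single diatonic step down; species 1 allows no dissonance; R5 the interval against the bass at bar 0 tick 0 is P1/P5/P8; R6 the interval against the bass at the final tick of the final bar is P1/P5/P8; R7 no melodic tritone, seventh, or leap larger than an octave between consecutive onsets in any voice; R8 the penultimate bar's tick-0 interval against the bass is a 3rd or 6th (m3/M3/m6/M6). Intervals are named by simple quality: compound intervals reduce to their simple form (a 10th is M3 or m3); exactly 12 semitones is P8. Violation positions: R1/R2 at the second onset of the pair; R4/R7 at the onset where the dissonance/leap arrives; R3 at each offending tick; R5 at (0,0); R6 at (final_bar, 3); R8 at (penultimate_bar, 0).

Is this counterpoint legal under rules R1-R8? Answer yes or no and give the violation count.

bar 0: v0=A3 v1=A4 v2=C5 (m3)
bar 1: v0=F3 v1=D4 v2=F4 (P8)
bar 2: v0=E3 v1=E4 v2=E4 (P8)
bar 3: v0=C3 v1=G3 v2=G3 (P5)
bar 4: v0=B2 v1=B3 v2=F3 (TT)
bar 5: v0=A2 v1=B3 v2=C4 (m3)
bar 6: v0=B3 v1=G4 v2=B4 (P8)
bar 7: v0=A3 v1=A4 v2=C5 (m3)
  R5 @ bar0.0: opens on m3
  R2 @ bar1.0: A3/C5 m3 -> F3/F4 P8 similar
  R1 @ bar2.0: F3/F4 P8 -> E3/E4 P8 similar
  R1 @ bar3.0: E4/E4 P1 -> G3/G3 P1 similar
  R2 @ bar3.0: E3/E4 P8 -> C3/G3 P5 similar
  R2 @ bar3.0: E3/E4 P8 -> C3/G3 P5 similar
  R3 @ bar4.0: B3 above F3
  R4 @ bar4.0: B2/F3 TT untreated
  R3 @ bar4.1: B3 above F3
  R3 @ bar4.2: B3 above F3
  R3 @ bar4.3: B3 above F3
  R4 @ bar5.0: A2/B3 M2 untreated
  R2 @ bar6.0: A2/C4 m3 -> B3/B4 P8 similar
  R7 @ bar6.0: A2->B3 leap 14st
  R7 @ bar6.0: C4->B4 leap 11st
  R8 @ bar6.0: penult P8 not 3rd/6th
  R6 @ bar7.3: closes on m3

No (17 violations)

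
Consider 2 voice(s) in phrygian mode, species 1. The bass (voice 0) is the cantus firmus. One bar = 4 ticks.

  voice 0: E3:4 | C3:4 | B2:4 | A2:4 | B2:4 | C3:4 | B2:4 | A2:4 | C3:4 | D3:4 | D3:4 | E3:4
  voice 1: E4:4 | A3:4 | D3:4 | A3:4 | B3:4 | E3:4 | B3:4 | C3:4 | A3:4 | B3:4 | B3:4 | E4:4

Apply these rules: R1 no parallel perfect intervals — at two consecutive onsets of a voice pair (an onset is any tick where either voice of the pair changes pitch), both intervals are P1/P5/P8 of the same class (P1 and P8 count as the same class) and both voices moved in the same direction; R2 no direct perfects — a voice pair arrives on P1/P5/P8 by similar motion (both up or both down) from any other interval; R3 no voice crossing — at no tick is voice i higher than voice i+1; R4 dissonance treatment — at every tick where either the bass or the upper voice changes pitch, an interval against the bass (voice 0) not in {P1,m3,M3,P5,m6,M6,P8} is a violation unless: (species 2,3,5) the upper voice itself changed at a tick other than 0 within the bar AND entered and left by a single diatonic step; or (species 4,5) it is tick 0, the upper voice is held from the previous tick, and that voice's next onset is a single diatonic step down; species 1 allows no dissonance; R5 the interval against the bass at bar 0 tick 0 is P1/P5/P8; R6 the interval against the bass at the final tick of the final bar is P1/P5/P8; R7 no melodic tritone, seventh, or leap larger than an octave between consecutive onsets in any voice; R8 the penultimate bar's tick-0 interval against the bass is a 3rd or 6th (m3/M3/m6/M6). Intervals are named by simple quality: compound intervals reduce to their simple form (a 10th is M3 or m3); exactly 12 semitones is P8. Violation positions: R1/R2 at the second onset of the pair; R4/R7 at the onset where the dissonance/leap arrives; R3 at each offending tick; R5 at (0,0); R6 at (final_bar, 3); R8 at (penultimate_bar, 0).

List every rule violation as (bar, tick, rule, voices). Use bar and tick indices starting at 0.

bar 0: v0=E3 v1=E4 downbeat P8
bar 1: v0=C3 v1=A3 downbeat M6
bar 2: v0=B2 v1=D3 downbeat m3
bar 3: v0=A2 v1=A3 downbeat P8
bar 4: v0=B2 v1=B3 downbeat P8
bar 5: v0=C3 v1=E3 downbeat M3
bar 6: v0=B2 v1=B3 downbeat P8
bar 7: v0=A2 v1=C3 downbeat m3
bar 8: v0=C3 v1=A3 downbeat M6
bar 9: v0=D3 v1=B3 downbeat M6
bar 10: v0=D3 v1=B3 downbeat M6
bar 11: v0=E3 v1=E4 downbeat P8
  -> R1 @ bar 4 tick 0 v(0, 1): A2/A3 P8 -> B2/B3 P8 similar
  -> R7 @ bar 7 tick 0 v(1,): B3->C3 leap 11st
  -> R2 @ bar 11 tick 0 v(0, 1): D3/B3 M6 -> E3/E4 P8 similar

(4, 0, R1, (0, 1))
(7, 0, R7, (1,))
(11, 0, R2, (0, 1))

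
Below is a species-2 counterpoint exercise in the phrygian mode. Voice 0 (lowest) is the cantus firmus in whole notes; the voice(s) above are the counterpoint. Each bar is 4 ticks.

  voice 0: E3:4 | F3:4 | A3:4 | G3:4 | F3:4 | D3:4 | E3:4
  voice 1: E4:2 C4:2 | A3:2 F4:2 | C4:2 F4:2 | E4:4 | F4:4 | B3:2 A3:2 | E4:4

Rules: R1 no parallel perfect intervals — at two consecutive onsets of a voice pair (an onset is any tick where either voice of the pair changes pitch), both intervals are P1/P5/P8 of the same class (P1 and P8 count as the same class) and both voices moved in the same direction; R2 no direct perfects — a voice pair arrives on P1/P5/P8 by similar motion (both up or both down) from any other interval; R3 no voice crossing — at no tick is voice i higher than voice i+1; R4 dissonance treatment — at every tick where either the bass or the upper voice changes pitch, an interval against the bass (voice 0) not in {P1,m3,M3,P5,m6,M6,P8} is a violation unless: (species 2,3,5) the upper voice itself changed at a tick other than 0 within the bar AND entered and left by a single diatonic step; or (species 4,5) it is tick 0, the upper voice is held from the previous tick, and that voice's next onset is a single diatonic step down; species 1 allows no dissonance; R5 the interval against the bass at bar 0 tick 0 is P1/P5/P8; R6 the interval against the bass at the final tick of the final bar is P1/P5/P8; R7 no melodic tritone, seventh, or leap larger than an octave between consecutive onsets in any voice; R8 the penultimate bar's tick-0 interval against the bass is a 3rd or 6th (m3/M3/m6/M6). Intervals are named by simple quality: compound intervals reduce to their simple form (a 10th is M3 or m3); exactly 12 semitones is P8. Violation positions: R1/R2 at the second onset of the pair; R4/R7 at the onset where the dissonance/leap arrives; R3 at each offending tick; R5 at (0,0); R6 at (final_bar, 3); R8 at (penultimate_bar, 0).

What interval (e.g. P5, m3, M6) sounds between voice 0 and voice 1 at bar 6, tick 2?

P8

voice 0=E3 voice 1=E4 -> P8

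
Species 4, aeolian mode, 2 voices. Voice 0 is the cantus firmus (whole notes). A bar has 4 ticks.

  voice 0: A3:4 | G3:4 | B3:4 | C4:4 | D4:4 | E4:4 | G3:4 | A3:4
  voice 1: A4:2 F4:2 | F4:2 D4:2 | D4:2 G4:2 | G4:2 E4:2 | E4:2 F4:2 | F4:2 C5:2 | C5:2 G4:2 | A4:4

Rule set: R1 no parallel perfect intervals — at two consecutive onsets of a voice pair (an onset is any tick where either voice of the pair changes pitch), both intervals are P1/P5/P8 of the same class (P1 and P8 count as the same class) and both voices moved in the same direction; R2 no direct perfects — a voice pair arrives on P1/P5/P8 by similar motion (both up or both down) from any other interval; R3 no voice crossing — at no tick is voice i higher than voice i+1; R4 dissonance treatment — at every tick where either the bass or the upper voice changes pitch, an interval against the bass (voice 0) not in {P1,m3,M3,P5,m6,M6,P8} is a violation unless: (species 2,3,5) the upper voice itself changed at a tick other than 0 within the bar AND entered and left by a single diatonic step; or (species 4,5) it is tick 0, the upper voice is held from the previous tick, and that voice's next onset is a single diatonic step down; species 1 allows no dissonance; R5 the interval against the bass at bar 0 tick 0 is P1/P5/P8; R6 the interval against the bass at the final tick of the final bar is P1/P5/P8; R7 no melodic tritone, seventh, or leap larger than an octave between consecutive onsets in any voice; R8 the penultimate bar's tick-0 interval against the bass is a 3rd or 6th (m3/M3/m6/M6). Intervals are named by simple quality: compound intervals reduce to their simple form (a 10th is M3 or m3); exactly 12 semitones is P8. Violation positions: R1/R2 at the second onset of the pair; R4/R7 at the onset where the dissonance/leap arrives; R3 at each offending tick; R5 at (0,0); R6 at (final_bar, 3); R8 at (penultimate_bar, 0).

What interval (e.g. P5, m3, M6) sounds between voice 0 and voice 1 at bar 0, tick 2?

m6

voice 0=A3 voice 1=F4 -> m6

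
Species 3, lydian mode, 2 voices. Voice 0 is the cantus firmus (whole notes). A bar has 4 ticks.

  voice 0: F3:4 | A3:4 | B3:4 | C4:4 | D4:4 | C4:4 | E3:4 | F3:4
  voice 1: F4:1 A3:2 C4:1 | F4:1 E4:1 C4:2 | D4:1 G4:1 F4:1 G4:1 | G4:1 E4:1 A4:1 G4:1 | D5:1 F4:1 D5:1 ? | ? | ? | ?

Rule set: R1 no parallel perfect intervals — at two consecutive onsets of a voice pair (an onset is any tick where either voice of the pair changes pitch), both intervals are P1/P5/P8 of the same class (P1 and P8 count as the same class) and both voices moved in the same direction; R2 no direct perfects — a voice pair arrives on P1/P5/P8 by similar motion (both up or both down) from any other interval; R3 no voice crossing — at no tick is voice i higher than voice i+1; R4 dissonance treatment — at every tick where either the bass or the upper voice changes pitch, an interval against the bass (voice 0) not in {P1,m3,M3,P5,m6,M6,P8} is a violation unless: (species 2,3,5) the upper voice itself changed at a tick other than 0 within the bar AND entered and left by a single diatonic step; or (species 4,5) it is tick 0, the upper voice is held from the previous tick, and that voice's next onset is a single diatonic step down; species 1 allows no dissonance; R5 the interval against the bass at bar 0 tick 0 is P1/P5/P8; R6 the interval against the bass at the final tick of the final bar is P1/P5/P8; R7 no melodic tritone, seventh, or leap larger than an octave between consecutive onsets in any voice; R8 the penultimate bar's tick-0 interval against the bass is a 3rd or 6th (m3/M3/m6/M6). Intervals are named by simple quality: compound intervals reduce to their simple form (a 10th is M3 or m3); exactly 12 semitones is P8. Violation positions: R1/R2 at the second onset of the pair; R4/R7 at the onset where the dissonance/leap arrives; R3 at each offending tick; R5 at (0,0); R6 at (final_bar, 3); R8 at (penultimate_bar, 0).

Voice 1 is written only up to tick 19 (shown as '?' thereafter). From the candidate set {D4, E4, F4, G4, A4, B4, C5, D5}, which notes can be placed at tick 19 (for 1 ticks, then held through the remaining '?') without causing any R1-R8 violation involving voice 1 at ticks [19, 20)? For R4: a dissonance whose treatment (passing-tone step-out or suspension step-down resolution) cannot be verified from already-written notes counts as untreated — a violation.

D4: legal
E4: violates R4,R7
F4: legal
G4: violates R4
A4: legal
B4: legal
C5: violates R4
D5: legal

{A4, B4, D4, D5, F4}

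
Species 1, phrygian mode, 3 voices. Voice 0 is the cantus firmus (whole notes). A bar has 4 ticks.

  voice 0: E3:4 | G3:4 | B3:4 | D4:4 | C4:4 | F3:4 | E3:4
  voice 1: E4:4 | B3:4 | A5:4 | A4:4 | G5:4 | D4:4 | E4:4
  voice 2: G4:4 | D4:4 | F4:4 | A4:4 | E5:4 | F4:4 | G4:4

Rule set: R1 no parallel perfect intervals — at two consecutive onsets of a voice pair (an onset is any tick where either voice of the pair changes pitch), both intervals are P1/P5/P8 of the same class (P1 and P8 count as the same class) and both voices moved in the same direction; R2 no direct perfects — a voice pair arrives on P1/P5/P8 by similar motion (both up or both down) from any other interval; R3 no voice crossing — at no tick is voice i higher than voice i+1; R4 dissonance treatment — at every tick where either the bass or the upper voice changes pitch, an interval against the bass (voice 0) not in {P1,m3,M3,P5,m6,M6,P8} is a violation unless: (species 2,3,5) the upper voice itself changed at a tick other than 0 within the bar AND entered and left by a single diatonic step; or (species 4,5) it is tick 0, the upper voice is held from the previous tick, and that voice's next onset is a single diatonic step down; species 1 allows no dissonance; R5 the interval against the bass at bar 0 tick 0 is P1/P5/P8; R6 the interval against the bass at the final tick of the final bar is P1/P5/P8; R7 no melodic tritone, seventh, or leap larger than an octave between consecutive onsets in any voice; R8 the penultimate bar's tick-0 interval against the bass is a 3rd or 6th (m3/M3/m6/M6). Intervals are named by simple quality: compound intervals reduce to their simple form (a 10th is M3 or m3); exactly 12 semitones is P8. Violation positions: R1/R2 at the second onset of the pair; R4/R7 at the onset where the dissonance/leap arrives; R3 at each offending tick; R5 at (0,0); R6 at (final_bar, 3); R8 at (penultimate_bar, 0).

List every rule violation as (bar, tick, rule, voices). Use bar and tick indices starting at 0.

(0, 0, R5, (0, 2))
(2, 0, R3, (1, 2))
(2, 0, R4, (0, 1))
(2, 0, R4, (0, 2))
(2, 0, R7, (1,))
(2, 1, R3, (1, 2))
(2, 2, R3, (1, 2))
(2, 3, R3, (1, 2))
(3, 0, R2, (0, 2))
(4, 0, R3, (1, 2))
(4, 0, R7, (1,))
(4, 1, R3, (1, 2))
(4, 2, R3, (1, 2))
(4, 3, R3, (1, 2))
(5, 0, R2, (0, 2))
(5, 0, R7, (1,))
(5, 0, R7, (2,))
(5, 0, R8, (0, 2))
(6, 3, R6, (0, 2))

bar 0: v0=E3 v1=E4 v2=G4 downbeat m3
bar 1: v0=G3 v1=B3 v2=D4 downbeat P5
bar 2: v0=B3 v1=A5 v2=F4 downbeat TT
bar 3: v0=D4 v1=A4 v2=A4 downbeat P5
bar 4: v0=C4 v1=G5 v2=E5 downbeat M3
bar 5: v0=F3 v1=D4 v2=F4 downbeat P8
bar 6: v0=E3 v1=E4 v2=G4 downbeat m3
  -> R5 @ bar 0 tick 0 v(0, 2): opens on m3
  -> R3 @ bar 2 tick 0 v(1, 2): A5 above F4
  -> R4 @ bar 2 tick 0 v(0, 1): B3/A5 m7 untreated
  -> R4 @ bar 2 tick 0 v(0, 2): B3/F4 TT untreated
  -> R7 @ bar 2 tick 0 v(1,): B3->A5 leap 22st
  -> R3 @ bar 2 tick 1 v(1, 2): A5 above F4
  -> R3 @ bar 2 tick 2 v(1, 2): A5 above F4
  -> R3 @ bar 2 tick 3 v(1, 2): A5 above F4
  -> R2 @ bar 3 tick 0 v(0, 2): B3/F4 TT -> D4/A4 P5 similar
  -> R3 @ bar 4 tick 0 v(1, 2): G5 above E5
  -> R7 @ bar 4 tick 0 v(1,): A4->G5 leap 10st
  -> R3 @ bar 4 tick 1 v(1, 2): G5 above E5
  -> R3 @ bar 4 tick 2 v(1, 2): G5 above E5
  -> R3 @ bar 4 tick 3 v(1, 2): G5 above E5
  -> R2 @ bar 5 tick 0 v(0, 2): C4/E5 M3 -> F3/F4 P8 similar
  -> R7 @ bar 5 tick 0 v(1,): G5->D4 leap 17st
  -> R7 @ bar 5 tick 0 v(2,): E5->F4 leap 11st
  -> R8 @ bar 5 tick 0 v(0, 2): penult P8 not 3rd/6th
  -> R6 @ bar 6 tick 3 v(0, 2): closes on m3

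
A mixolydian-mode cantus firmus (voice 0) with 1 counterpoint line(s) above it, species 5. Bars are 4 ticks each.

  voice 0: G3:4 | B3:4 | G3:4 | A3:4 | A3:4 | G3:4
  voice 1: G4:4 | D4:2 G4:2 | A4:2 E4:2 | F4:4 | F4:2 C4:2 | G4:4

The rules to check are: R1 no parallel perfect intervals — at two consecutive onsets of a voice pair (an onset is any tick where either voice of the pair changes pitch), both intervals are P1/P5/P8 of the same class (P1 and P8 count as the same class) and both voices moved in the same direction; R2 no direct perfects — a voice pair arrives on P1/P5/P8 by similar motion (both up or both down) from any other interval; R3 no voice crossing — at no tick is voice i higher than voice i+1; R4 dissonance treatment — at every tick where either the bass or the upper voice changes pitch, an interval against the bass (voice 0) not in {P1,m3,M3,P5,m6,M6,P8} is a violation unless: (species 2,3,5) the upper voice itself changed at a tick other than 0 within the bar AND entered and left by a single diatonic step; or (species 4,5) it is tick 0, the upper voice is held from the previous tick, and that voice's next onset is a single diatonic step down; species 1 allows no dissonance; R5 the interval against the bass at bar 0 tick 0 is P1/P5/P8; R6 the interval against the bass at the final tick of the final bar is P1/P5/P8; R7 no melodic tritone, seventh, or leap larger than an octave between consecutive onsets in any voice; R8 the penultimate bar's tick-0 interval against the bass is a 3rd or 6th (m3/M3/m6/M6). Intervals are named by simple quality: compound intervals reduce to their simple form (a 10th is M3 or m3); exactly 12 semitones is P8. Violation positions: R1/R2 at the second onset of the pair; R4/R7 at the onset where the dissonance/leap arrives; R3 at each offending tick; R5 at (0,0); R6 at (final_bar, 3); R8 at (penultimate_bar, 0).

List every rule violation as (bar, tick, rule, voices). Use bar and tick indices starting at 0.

(2, 0, R4, (0, 1))

bar 0: v0=G3 v1=G4 downbeat P8
bar 1: v0=B3 v1=D4 downbeat m3
bar 2: v0=G3 v1=A4 downbeat M2
bar 3: v0=A3 v1=F4 downbeat m6
bar 4: v0=A3 v1=F4 downbeat m6
bar 5: v0=G3 v1=G4 downbeat P8
  -> R4 @ bar 2 tick 0 v(0, 1): G3/A4 M2 untreated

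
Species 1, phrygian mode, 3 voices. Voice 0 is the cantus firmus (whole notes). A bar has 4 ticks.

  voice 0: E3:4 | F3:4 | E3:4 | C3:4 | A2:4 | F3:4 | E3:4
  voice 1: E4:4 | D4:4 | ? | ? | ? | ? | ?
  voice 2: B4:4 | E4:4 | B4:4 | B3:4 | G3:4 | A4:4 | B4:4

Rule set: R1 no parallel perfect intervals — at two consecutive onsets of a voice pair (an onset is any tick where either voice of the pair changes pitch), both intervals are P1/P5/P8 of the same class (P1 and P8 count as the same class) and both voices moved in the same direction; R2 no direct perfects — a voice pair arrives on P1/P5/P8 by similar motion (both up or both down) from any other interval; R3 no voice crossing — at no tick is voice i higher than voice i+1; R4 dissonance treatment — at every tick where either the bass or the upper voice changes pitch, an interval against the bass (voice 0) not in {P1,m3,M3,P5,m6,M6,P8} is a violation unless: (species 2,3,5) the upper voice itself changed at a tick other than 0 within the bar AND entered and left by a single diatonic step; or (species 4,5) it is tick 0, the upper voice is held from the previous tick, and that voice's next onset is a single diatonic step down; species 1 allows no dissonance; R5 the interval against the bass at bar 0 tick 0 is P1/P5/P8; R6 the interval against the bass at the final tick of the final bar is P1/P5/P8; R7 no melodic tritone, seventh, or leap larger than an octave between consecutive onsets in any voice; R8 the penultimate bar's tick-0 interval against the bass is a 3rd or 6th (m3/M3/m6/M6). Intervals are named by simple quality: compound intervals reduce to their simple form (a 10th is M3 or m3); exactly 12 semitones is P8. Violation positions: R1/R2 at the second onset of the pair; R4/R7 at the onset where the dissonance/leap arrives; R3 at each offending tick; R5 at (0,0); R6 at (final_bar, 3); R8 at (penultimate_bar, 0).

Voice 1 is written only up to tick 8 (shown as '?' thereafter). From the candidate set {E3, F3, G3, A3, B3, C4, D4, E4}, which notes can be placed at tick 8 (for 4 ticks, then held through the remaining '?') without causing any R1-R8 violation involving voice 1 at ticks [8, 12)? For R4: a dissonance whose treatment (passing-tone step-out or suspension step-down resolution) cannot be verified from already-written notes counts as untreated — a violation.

E3: violates R2,R7
F3: violates R4
G3: legal
A3: violates R4
B3: violates R2
C4: legal
D4: violates R4
E4: violates R2

{C4, G3}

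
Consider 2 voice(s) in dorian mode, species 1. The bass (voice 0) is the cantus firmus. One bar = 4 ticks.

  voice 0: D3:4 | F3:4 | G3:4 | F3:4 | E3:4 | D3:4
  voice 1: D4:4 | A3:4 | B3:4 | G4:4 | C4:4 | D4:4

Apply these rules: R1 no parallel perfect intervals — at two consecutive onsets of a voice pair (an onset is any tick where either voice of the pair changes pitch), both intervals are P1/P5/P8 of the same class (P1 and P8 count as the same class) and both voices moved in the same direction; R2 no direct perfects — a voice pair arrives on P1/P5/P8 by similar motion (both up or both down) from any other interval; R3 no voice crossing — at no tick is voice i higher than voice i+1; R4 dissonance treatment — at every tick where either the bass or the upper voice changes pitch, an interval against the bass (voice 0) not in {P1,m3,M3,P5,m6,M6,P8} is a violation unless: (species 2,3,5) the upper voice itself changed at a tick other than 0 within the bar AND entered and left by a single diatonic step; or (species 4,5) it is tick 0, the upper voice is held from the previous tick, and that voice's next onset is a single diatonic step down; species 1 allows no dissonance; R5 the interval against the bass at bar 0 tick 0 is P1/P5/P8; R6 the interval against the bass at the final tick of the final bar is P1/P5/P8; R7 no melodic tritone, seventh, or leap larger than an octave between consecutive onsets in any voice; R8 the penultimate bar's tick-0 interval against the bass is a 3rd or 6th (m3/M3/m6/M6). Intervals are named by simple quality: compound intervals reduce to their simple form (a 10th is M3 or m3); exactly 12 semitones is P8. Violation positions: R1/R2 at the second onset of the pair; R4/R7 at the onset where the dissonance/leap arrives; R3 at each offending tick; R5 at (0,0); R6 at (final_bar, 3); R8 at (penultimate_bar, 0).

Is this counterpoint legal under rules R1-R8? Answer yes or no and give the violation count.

No (1 violations)

bar 0: v0=D3 v1=D4 (P8)
bar 1: v0=F3 v1=A3 (M3)
bar 2: v0=G3 v1=B3 (M3)
bar 3: v0=F3 v1=G4 (M2)
bar 4: v0=E3 v1=C4 (m6)
bar 5: v0=D3 v1=D4 (P8)
  R4 @ bar3.0: F3/G4 M2 untreated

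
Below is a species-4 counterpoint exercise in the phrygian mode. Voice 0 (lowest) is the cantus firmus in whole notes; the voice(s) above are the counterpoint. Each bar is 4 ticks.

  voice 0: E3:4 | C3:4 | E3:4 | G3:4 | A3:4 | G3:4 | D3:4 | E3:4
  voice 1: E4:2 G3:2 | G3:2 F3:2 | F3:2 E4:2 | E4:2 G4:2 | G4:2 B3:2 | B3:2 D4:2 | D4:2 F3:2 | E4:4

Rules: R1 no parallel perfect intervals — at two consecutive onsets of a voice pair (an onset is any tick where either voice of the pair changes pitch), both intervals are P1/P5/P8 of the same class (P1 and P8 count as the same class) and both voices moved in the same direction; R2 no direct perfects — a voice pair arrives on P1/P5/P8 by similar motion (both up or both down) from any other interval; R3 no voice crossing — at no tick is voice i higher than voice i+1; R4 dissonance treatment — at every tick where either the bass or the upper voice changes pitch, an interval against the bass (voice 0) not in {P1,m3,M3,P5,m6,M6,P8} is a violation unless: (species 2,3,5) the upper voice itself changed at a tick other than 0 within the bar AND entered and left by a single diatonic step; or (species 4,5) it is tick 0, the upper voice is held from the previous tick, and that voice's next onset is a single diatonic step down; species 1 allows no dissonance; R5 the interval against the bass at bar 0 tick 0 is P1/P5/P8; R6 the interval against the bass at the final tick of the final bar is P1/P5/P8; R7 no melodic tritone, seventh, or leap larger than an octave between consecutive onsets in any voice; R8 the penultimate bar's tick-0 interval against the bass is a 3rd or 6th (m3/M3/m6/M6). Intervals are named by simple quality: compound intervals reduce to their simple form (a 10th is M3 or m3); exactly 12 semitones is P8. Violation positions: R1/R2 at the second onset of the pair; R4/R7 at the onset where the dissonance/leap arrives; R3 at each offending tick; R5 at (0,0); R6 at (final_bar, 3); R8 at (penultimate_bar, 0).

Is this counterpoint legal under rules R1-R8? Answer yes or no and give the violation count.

bar 0: v0=E3 v1=E4 (P8)
bar 1: v0=C3 v1=G3 (P5)
bar 2: v0=E3 v1=F3 (m2)
bar 3: v0=G3 v1=E4 (M6)
bar 4: v0=A3 v1=G4 (m7)
bar 5: v0=G3 v1=B3 (M3)
bar 6: v0=D3 v1=D4 (P8)
bar 7: v0=E3 v1=E4 (P8)
  R4 @ bar1.2: C3/F3 P4 untreated
  R4 @ bar2.0: E3/F3 m2 untreated
  R7 @ bar2.2: F3->E4 leap 11st
  R4 @ bar4.0: A3/G4 m7 untreated
  R4 @ bar4.2: A3/B3 M2 untreated
  R8 @ bar6.0: penult P8 not 3rd/6th
  R2 @ bar7.0: D3/F3 m3 -> E3/E4 P8 similar
  R7 @ bar7.0: F3->E4 leap 11st

No (8 violations)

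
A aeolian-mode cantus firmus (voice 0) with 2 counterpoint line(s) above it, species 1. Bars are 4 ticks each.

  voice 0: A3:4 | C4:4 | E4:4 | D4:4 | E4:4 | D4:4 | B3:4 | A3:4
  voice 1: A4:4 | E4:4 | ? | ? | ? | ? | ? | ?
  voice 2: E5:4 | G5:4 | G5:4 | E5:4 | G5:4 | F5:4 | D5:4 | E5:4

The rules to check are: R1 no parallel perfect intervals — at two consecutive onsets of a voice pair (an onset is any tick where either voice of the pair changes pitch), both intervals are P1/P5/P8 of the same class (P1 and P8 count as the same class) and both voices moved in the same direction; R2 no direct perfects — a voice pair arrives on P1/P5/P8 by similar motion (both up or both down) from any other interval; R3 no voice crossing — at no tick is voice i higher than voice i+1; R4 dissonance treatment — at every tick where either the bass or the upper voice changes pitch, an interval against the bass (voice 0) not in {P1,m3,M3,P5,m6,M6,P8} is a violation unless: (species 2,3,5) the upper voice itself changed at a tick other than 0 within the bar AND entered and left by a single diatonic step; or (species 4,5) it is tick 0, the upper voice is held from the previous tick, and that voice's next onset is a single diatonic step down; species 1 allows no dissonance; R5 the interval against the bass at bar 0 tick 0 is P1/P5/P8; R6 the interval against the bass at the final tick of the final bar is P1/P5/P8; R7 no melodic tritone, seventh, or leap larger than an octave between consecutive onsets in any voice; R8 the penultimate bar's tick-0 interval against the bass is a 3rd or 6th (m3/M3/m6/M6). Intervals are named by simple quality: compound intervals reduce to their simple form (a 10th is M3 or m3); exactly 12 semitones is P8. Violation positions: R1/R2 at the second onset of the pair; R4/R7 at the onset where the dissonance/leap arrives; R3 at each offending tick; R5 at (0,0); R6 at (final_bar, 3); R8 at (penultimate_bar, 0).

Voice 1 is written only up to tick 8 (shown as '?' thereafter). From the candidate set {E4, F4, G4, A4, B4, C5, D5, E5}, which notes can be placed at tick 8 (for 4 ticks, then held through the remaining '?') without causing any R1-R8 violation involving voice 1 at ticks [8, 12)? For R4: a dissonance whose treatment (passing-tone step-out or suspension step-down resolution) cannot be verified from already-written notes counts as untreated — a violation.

E4: legal
F4: violates R4
G4: legal
A4: violates R4
B4: violates R2
C5: legal
D5: violates R4,R7
E5: violates R2

{C5, E4, G4}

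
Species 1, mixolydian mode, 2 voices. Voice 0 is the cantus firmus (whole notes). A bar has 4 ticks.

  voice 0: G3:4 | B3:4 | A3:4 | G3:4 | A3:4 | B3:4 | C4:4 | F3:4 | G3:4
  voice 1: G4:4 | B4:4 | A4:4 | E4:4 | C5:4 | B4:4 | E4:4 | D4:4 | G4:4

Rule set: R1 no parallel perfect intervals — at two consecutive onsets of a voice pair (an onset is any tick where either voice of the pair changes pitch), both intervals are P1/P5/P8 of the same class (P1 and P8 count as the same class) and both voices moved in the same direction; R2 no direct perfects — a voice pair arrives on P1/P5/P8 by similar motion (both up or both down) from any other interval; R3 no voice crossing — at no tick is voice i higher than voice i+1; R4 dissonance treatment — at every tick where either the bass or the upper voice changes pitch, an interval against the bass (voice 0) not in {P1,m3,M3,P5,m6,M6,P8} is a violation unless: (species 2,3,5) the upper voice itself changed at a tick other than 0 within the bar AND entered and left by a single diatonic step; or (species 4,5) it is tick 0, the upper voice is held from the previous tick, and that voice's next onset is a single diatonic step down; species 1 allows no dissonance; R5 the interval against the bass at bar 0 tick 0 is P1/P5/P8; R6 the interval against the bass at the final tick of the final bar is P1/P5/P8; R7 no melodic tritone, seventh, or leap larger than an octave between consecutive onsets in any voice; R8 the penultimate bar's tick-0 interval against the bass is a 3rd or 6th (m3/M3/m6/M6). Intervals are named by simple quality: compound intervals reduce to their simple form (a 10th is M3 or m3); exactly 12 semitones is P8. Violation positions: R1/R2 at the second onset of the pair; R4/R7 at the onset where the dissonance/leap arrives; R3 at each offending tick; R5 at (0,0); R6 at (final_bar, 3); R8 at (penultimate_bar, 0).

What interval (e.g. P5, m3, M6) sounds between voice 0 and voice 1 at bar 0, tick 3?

voice 0=G3 voice 1=G4 -> P8

P8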